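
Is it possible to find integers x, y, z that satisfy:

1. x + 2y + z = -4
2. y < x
Yes

Take x = 0, y = -1, z = -2. Substituting into each constraint:
  (1) 0 + 2(-1) + (-2) = -4 ✓
  (2) -1 < 0 ✓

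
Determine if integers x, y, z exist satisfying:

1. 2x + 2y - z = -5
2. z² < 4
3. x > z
Yes

Take x = 2, y = -4, z = 1. Substituting into each constraint:
  (1) 2(2) + 2(-4) + (-1) = -5 ✓
  (2) z² = (1)² = 1, and 1 < 4 ✓
  (3) 2 > 1 ✓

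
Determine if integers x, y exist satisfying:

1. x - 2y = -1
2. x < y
Yes

Take x = -1, y = 0. Substituting into each constraint:
  (1) (-1) - 2(0) = -1 ✓
  (2) -1 < 0 ✓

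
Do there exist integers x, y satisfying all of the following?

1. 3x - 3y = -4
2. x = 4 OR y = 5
No

Even the single constraint (3x - 3y = -4) is infeasible over the integers.

  - 3x - 3y = -4: every term on the left is divisible by 3, so the LHS ≡ 0 (mod 3), but the RHS -4 is not — no integer solution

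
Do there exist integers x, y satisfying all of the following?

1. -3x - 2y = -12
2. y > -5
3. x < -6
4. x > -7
No

A contradictory subset is {x < -6, x > -7}. No integer assignment can satisfy these jointly:

  - x < -6: bounds one variable relative to a constant
  - x > -7: bounds one variable relative to a constant

Direct contradiction: the bounds on x require x ≥ -6 and x ≤ -7 simultaneously, which is empty.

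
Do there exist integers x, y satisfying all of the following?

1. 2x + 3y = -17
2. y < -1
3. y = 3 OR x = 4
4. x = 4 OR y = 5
No

A contradictory subset is {2x + 3y = -17, y < -1, y = 3 OR x = 4}. No integer assignment can satisfy these jointly:

  - 2x + 3y = -17: is a linear equation tying the variables together
  - y < -1: bounds one variable relative to a constant
  - y = 3 OR x = 4: forces a choice: either y = 3 or x = 4

Split on the disjunction (y = 3 OR x = 4):
  • If y = 3: this contradicts the bound y ≤ -2.
  • If x = 4: with x = 4, every remaining term of the linear equation is divisible by 3, so the left side is ≡ 0 (mod 3); but the right side -25 ≡ 2 (mod 3). No integers can satisfy it.
Both branches are infeasible, so the system has no integer solution.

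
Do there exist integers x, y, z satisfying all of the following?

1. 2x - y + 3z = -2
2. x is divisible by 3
Yes

Take x = 0, y = 2, z = 0. Substituting into each constraint:
  (1) 2(0) + (-2) + 3(0) = -2 ✓
  (2) 0 = 3 × 0, remainder 0 ✓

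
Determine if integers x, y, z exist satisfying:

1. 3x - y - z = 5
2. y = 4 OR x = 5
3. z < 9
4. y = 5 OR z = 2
Yes

Take x = 5, y = 5, z = 5. Substituting into each constraint:
  (1) 3(5) + (-5) + (-5) = 5 ✓
  (2) x = 5, target 5 ✓ (second branch holds)
  (3) 5 < 9 ✓
  (4) y = 5, target 5 ✓ (first branch holds)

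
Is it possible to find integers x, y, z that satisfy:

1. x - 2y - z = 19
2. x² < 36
Yes

Take x = 0, y = 0, z = -19. Substituting into each constraint:
  (1) 0 - 2(0) + 19 = 19 ✓
  (2) x² = (0)² = 0, and 0 < 36 ✓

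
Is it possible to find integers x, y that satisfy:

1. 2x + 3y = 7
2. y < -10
Yes

Take x = 20, y = -11. Substituting into each constraint:
  (1) 2(20) + 3(-11) = 7 ✓
  (2) -11 < -10 ✓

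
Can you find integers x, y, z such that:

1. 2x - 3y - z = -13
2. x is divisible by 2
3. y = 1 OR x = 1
Yes

Take x = 2, y = 1, z = 14. Substituting into each constraint:
  (1) 2(2) - 3(1) + (-14) = -13 ✓
  (2) 2 = 2 × 1, remainder 0 ✓
  (3) y = 1, target 1 ✓ (first branch holds)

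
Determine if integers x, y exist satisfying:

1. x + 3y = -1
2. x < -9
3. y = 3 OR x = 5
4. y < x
No

A contradictory subset is {x + 3y = -1, x < -9, y < x}. No integer assignment can satisfy these jointly:

  - x + 3y = -1: is a linear equation tying the variables together
  - x < -9: bounds one variable relative to a constant
  - y < x: bounds one variable relative to another variable

Propagating the comparison: y < x and x ≤ -10 give y ≤ -11. Range argument: with x ∈ [−∞, -10], y ∈ [−∞, -11], the left side of the equation is at most -43, but the right side is -1 > -43. No integer solution exists.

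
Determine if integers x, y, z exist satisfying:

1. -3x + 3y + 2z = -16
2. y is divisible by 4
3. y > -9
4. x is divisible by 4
Yes

Take x = 0, y = 0, z = -8. Substituting into each constraint:
  (1) -3(0) + 3(0) + 2(-8) = -16 ✓
  (2) 0 = 4 × 0, remainder 0 ✓
  (3) 0 > -9 ✓
  (4) 0 = 4 × 0, remainder 0 ✓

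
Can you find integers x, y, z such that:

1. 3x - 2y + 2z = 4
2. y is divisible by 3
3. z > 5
Yes

Take x = -4, y = 0, z = 8. Substituting into each constraint:
  (1) 3(-4) - 2(0) + 2(8) = 4 ✓
  (2) 0 = 3 × 0, remainder 0 ✓
  (3) 8 > 5 ✓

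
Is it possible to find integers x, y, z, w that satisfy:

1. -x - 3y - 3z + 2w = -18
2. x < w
Yes

Take x = 1, y = 7, z = 0, w = 2. Substituting into each constraint:
  (1) (-1) - 3(7) - 3(0) + 2(2) = -18 ✓
  (2) 1 < 2 ✓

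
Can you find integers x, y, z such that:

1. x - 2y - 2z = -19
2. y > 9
Yes

Take x = 1, y = 10, z = 0. Substituting into each constraint:
  (1) 1 - 2(10) - 2(0) = -19 ✓
  (2) 10 > 9 ✓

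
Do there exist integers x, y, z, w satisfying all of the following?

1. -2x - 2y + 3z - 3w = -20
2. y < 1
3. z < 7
Yes

Take x = 10, y = 0, z = 0, w = 0. Substituting into each constraint:
  (1) -2(10) - 2(0) + 3(0) - 3(0) = -20 ✓
  (2) 0 < 1 ✓
  (3) 0 < 7 ✓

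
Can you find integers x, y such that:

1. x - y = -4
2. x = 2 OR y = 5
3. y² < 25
No

The full constraint system is jointly infeasible over the integers. Each constraint and what it forces:

  - x - y = -4: is a linear equation tying the variables together
  - x = 2 OR y = 5: forces a choice: either x = 2 or y = 5
  - y² < 25: restricts y to |y| ≤ 4

Split on the disjunction (x = 2 OR y = 5):
  • If x = 2: the equation forces y = 6, but y² < 25 requires |y| ≤ 4.
  • If y = 5: this contradicts y² < 25, which requires |y| ≤ 4.
Both branches are infeasible, so the system has no integer solution.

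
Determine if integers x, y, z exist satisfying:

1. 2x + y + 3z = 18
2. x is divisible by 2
Yes

Take x = 0, y = 18, z = 0. Substituting into each constraint:
  (1) 2(0) + 18 + 3(0) = 18 ✓
  (2) 0 = 2 × 0, remainder 0 ✓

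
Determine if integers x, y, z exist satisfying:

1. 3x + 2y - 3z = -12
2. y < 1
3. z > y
Yes

Take x = -3, y = 0, z = 1. Substituting into each constraint:
  (1) 3(-3) + 2(0) - 3(1) = -12 ✓
  (2) 0 < 1 ✓
  (3) 1 > 0 ✓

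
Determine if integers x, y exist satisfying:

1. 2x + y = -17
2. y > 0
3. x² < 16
No

The full constraint system is jointly infeasible over the integers. Each constraint and what it forces:

  - 2x + y = -17: is a linear equation tying the variables together
  - y > 0: bounds one variable relative to a constant
  - x² < 16: restricts x to |x| ≤ 3

Range argument: with x ∈ [-3, 3], y ∈ [1, ∞], the left side of the equation is at least -5, but the right side is -17 < -5. No integer solution exists.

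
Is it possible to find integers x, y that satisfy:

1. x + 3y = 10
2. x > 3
Yes

Take x = 4, y = 2. Substituting into each constraint:
  (1) 4 + 3(2) = 10 ✓
  (2) 4 > 3 ✓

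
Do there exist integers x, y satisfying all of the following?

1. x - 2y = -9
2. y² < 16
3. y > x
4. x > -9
Yes

Take x = -7, y = 1. Substituting into each constraint:
  (1) (-7) - 2(1) = -9 ✓
  (2) y² = (1)² = 1, and 1 < 16 ✓
  (3) 1 > -7 ✓
  (4) -7 > -9 ✓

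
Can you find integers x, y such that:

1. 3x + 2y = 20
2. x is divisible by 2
Yes

Take x = 0, y = 10. Substituting into each constraint:
  (1) 3(0) + 2(10) = 20 ✓
  (2) 0 = 2 × 0, remainder 0 ✓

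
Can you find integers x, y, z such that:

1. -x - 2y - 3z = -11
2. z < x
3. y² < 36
Yes

Take x = 1, y = 5, z = 0. Substituting into each constraint:
  (1) (-1) - 2(5) - 3(0) = -11 ✓
  (2) 0 < 1 ✓
  (3) y² = (5)² = 25, and 25 < 36 ✓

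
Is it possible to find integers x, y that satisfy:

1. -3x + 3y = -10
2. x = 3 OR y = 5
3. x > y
No

Even the single constraint (-3x + 3y = -10) is infeasible over the integers.

  - -3x + 3y = -10: every term on the left is divisible by 3, so the LHS ≡ 0 (mod 3), but the RHS -10 is not — no integer solution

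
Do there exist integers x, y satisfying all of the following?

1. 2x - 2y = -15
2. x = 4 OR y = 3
No

Even the single constraint (2x - 2y = -15) is infeasible over the integers.

  - 2x - 2y = -15: every term on the left is divisible by 2, so the LHS ≡ 0 (mod 2), but the RHS -15 is not — no integer solution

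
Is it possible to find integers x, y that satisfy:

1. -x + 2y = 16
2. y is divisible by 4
Yes

Take x = -16, y = 0. Substituting into each constraint:
  (1) 16 + 2(0) = 16 ✓
  (2) 0 = 4 × 0, remainder 0 ✓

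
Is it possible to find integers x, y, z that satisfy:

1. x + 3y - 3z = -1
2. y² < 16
Yes

Take x = -1, y = 0, z = 0. Substituting into each constraint:
  (1) (-1) + 3(0) - 3(0) = -1 ✓
  (2) y² = (0)² = 0, and 0 < 16 ✓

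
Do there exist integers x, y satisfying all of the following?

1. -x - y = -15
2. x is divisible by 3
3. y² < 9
Yes

Take x = 15, y = 0. Substituting into each constraint:
  (1) (-15) + 0 = -15 ✓
  (2) 15 = 3 × 5, remainder 0 ✓
  (3) y² = (0)² = 0, and 0 < 9 ✓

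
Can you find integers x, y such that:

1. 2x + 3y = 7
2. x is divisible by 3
No

The full constraint system is jointly infeasible over the integers. Each constraint and what it forces:

  - 2x + 3y = 7: is a linear equation tying the variables together
  - x is divisible by 3: restricts x to multiples of 3

Modular obstruction: writing x = 3x', every remaining term of the linear equation is divisible by 3, so the left side is ≡ 0 (mod 3); but the right side 7 ≡ 1 (mod 3). No integers can satisfy it.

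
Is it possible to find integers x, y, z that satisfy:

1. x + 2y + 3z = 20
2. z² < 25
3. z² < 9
Yes

Take x = 0, y = 10, z = 0. Substituting into each constraint:
  (1) 0 + 2(10) + 3(0) = 20 ✓
  (2) z² = (0)² = 0, and 0 < 25 ✓
  (3) z² = (0)² = 0, and 0 < 9 ✓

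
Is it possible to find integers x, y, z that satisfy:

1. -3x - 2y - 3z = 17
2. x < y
Yes

Take x = 1, y = 2, z = -8. Substituting into each constraint:
  (1) -3(1) - 2(2) - 3(-8) = 17 ✓
  (2) 1 < 2 ✓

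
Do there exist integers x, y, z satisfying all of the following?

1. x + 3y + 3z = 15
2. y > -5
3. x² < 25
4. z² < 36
Yes

Take x = 0, y = 0, z = 5. Substituting into each constraint:
  (1) 0 + 3(0) + 3(5) = 15 ✓
  (2) 0 > -5 ✓
  (3) x² = (0)² = 0, and 0 < 25 ✓
  (4) z² = (5)² = 25, and 25 < 36 ✓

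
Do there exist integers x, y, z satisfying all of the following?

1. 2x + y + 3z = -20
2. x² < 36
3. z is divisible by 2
Yes

Take x = 0, y = -20, z = 0. Substituting into each constraint:
  (1) 2(0) + (-20) + 3(0) = -20 ✓
  (2) x² = (0)² = 0, and 0 < 36 ✓
  (3) 0 = 2 × 0, remainder 0 ✓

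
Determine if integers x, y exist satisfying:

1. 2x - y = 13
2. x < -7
Yes

Take x = -8, y = -29. Substituting into each constraint:
  (1) 2(-8) + 29 = 13 ✓
  (2) -8 < -7 ✓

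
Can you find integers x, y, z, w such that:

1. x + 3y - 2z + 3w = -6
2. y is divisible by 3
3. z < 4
Yes

Take x = -6, y = 0, z = 0, w = 0. Substituting into each constraint:
  (1) (-6) + 3(0) - 2(0) + 3(0) = -6 ✓
  (2) 0 = 3 × 0, remainder 0 ✓
  (3) 0 < 4 ✓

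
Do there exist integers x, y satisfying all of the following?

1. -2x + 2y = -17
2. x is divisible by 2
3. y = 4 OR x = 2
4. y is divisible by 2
No

Even the single constraint (-2x + 2y = -17) is infeasible over the integers.

  - -2x + 2y = -17: every term on the left is divisible by 2, so the LHS ≡ 0 (mod 2), but the RHS -17 is not — no integer solution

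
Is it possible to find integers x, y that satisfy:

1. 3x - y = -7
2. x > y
Yes

Take x = -4, y = -5. Substituting into each constraint:
  (1) 3(-4) + 5 = -7 ✓
  (2) -4 > -5 ✓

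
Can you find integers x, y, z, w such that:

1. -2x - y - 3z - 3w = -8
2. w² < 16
Yes

Take x = 1, y = 0, z = 2, w = 0. Substituting into each constraint:
  (1) -2(1) + 0 - 3(2) - 3(0) = -8 ✓
  (2) w² = (0)² = 0, and 0 < 16 ✓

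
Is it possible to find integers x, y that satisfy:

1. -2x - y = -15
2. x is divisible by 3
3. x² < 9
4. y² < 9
No

The full constraint system is jointly infeasible over the integers. Each constraint and what it forces:

  - -2x - y = -15: is a linear equation tying the variables together
  - x is divisible by 3: restricts x to multiples of 3
  - x² < 9: restricts x to |x| ≤ 2
  - y² < 9: restricts y to |y| ≤ 2

Range argument: with x ∈ [-2, 2], y ∈ [-2, 2], the left side of the equation is at least -6, but the right side is -15 < -6. No integer solution exists.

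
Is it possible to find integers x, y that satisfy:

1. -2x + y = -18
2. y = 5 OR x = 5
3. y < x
Yes

Take x = 5, y = -8. Substituting into each constraint:
  (1) -2(5) + (-8) = -18 ✓
  (2) x = 5, target 5 ✓ (second branch holds)
  (3) -8 < 5 ✓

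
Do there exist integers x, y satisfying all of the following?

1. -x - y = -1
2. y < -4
Yes

Take x = 6, y = -5. Substituting into each constraint:
  (1) (-6) + 5 = -1 ✓
  (2) -5 < -4 ✓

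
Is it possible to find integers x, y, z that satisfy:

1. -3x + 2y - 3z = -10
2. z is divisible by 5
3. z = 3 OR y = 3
No

The full constraint system is jointly infeasible over the integers. Each constraint and what it forces:

  - -3x + 2y - 3z = -10: is a linear equation tying the variables together
  - z is divisible by 5: restricts z to multiples of 5
  - z = 3 OR y = 3: forces a choice: either z = 3 or y = 3

Split on the disjunction (z = 3 OR y = 3):
  • If z = 3: this contradicts the divisibility constraint — 3 is not a multiple of 5.
  • If y = 3: with y = 3, writing z = 5z', every remaining term of the linear equation is divisible by 3, so the left side is ≡ 0 (mod 3); but the right side -16 ≡ 2 (mod 3). No integers can satisfy it.
Both branches are infeasible, so the system has no integer solution.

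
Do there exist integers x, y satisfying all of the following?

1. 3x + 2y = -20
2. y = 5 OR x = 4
Yes

Take x = -10, y = 5. Substituting into each constraint:
  (1) 3(-10) + 2(5) = -20 ✓
  (2) y = 5, target 5 ✓ (first branch holds)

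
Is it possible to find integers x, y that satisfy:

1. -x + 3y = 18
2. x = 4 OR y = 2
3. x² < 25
No

The full constraint system is jointly infeasible over the integers. Each constraint and what it forces:

  - -x + 3y = 18: is a linear equation tying the variables together
  - x = 4 OR y = 2: forces a choice: either x = 4 or y = 2
  - x² < 25: restricts x to |x| ≤ 4

Split on the disjunction (x = 4 OR y = 2):
  • If x = 4: with x = 4, every remaining term of the linear equation is divisible by 3, so the left side is ≡ 0 (mod 3); but the right side 22 ≡ 1 (mod 3). No integers can satisfy it.
  • If y = 2: the equation forces x = -12, but x² < 25 requires |x| ≤ 4.
Both branches are infeasible, so the system has no integer solution.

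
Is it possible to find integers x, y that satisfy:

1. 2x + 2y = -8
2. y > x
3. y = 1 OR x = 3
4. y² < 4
Yes

Take x = -5, y = 1. Substituting into each constraint:
  (1) 2(-5) + 2(1) = -8 ✓
  (2) 1 > -5 ✓
  (3) y = 1, target 1 ✓ (first branch holds)
  (4) y² = (1)² = 1, and 1 < 4 ✓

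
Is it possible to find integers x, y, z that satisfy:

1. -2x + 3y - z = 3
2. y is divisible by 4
Yes

Take x = 0, y = 0, z = -3. Substituting into each constraint:
  (1) -2(0) + 3(0) + 3 = 3 ✓
  (2) 0 = 4 × 0, remainder 0 ✓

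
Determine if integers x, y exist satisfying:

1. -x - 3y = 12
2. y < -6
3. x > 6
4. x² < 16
No

A contradictory subset is {x > 6, x² < 16}. No integer assignment can satisfy these jointly:

  - x > 6: bounds one variable relative to a constant
  - x² < 16: restricts x to |x| ≤ 3

Direct contradiction: the bounds on x require x ≥ 7 and x ≤ 3 simultaneously, which is empty.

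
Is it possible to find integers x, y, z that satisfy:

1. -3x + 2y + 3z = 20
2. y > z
Yes

Take x = -6, y = 1, z = 0. Substituting into each constraint:
  (1) -3(-6) + 2(1) + 3(0) = 20 ✓
  (2) 1 > 0 ✓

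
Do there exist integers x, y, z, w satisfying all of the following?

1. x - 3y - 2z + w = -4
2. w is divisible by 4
Yes

Take x = 2, y = 2, z = 0, w = 0. Substituting into each constraint:
  (1) 2 - 3(2) - 2(0) + 0 = -4 ✓
  (2) 0 = 4 × 0, remainder 0 ✓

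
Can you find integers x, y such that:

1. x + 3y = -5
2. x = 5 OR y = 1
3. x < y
Yes

Take x = -8, y = 1. Substituting into each constraint:
  (1) (-8) + 3(1) = -5 ✓
  (2) y = 1, target 1 ✓ (second branch holds)
  (3) -8 < 1 ✓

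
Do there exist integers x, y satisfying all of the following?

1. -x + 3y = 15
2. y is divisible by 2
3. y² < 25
Yes

Take x = -15, y = 0. Substituting into each constraint:
  (1) 15 + 3(0) = 15 ✓
  (2) 0 = 2 × 0, remainder 0 ✓
  (3) y² = (0)² = 0, and 0 < 25 ✓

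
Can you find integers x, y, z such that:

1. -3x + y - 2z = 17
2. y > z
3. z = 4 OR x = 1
Yes

Take x = 1, y = -18, z = -19. Substituting into each constraint:
  (1) -3(1) + (-18) - 2(-19) = 17 ✓
  (2) -18 > -19 ✓
  (3) x = 1, target 1 ✓ (second branch holds)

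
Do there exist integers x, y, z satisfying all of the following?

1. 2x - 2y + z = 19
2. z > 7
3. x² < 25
Yes

Take x = 0, y = 0, z = 19. Substituting into each constraint:
  (1) 2(0) - 2(0) + 19 = 19 ✓
  (2) 19 > 7 ✓
  (3) x² = (0)² = 0, and 0 < 25 ✓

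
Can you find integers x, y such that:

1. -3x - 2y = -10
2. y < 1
Yes

Take x = 4, y = -1. Substituting into each constraint:
  (1) -3(4) - 2(-1) = -10 ✓
  (2) -1 < 1 ✓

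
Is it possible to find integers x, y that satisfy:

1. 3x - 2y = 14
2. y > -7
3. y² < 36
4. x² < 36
Yes

Take x = 2, y = -4. Substituting into each constraint:
  (1) 3(2) - 2(-4) = 14 ✓
  (2) -4 > -7 ✓
  (3) y² = (-4)² = 16, and 16 < 36 ✓
  (4) x² = (2)² = 4, and 4 < 36 ✓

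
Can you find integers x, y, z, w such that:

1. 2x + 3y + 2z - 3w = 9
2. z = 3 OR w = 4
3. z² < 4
Yes

Take x = 0, y = 7, z = 0, w = 4. Substituting into each constraint:
  (1) 2(0) + 3(7) + 2(0) - 3(4) = 9 ✓
  (2) w = 4, target 4 ✓ (second branch holds)
  (3) z² = (0)² = 0, and 0 < 4 ✓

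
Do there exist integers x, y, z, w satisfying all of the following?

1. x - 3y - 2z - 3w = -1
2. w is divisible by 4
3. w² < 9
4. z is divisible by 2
Yes

Take x = 2, y = 1, z = 0, w = 0. Substituting into each constraint:
  (1) 2 - 3(1) - 2(0) - 3(0) = -1 ✓
  (2) 0 = 4 × 0, remainder 0 ✓
  (3) w² = (0)² = 0, and 0 < 9 ✓
  (4) 0 = 2 × 0, remainder 0 ✓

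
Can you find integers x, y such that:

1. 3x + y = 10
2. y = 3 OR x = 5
Yes

Take x = 5, y = -5. Substituting into each constraint:
  (1) 3(5) + (-5) = 10 ✓
  (2) x = 5, target 5 ✓ (second branch holds)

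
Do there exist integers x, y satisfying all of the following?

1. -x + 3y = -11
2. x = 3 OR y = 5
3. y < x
Yes

Take x = 26, y = 5. Substituting into each constraint:
  (1) (-26) + 3(5) = -11 ✓
  (2) y = 5, target 5 ✓ (second branch holds)
  (3) 5 < 26 ✓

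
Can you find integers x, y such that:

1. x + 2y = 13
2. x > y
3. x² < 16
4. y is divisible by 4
No

A contradictory subset is {x + 2y = 13, x > y, x² < 16}. No integer assignment can satisfy these jointly:

  - x + 2y = 13: is a linear equation tying the variables together
  - x > y: bounds one variable relative to another variable
  - x² < 16: restricts x to |x| ≤ 3

Propagating the comparison: y < x and x ≤ 3 give y ≤ 2. Range argument: with x ∈ [-3, 3], y ∈ [−∞, 2], the left side of the equation is at most 7, but the right side is 13 > 7. No integer solution exists.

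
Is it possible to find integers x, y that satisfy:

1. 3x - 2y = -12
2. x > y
Yes

Take x = -14, y = -15. Substituting into each constraint:
  (1) 3(-14) - 2(-15) = -12 ✓
  (2) -14 > -15 ✓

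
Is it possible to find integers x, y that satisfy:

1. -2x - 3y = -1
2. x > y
Yes

Take x = 2, y = -1. Substituting into each constraint:
  (1) -2(2) - 3(-1) = -1 ✓
  (2) 2 > -1 ✓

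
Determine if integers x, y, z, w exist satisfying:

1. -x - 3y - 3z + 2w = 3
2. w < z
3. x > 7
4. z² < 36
Yes

Take x = 8, y = -5, z = 2, w = 1. Substituting into each constraint:
  (1) (-8) - 3(-5) - 3(2) + 2(1) = 3 ✓
  (2) 1 < 2 ✓
  (3) 8 > 7 ✓
  (4) z² = (2)² = 4, and 4 < 36 ✓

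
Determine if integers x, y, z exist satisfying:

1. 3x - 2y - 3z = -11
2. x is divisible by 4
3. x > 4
Yes

Take x = 8, y = 19, z = -1. Substituting into each constraint:
  (1) 3(8) - 2(19) - 3(-1) = -11 ✓
  (2) 8 = 4 × 2, remainder 0 ✓
  (3) 8 > 4 ✓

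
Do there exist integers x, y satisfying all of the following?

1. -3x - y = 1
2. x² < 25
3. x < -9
No

A contradictory subset is {x² < 25, x < -9}. No integer assignment can satisfy these jointly:

  - x² < 25: restricts x to |x| ≤ 4
  - x < -9: bounds one variable relative to a constant

Direct contradiction: the bounds on x require x ≥ -4 and x ≤ -10 simultaneously, which is empty.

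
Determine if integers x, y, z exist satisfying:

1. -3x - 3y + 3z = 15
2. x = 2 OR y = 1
Yes

Take x = 2, y = -7, z = 0. Substituting into each constraint:
  (1) -3(2) - 3(-7) + 3(0) = 15 ✓
  (2) x = 2, target 2 ✓ (first branch holds)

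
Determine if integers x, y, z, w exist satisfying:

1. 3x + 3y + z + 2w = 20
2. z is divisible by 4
Yes

Take x = 6, y = 0, z = 0, w = 1. Substituting into each constraint:
  (1) 3(6) + 3(0) + 0 + 2(1) = 20 ✓
  (2) 0 = 4 × 0, remainder 0 ✓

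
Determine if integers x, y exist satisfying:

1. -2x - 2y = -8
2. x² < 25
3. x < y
Yes

Take x = 1, y = 3. Substituting into each constraint:
  (1) -2(1) - 2(3) = -8 ✓
  (2) x² = (1)² = 1, and 1 < 25 ✓
  (3) 1 < 3 ✓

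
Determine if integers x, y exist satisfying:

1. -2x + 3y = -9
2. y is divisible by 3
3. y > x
Yes

Take x = -18, y = -15. Substituting into each constraint:
  (1) -2(-18) + 3(-15) = -9 ✓
  (2) -15 = 3 × -5, remainder 0 ✓
  (3) -15 > -18 ✓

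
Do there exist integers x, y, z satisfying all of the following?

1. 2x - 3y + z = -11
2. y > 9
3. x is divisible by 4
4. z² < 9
Yes

Take x = 52, y = 39, z = 2. Substituting into each constraint:
  (1) 2(52) - 3(39) + 2 = -11 ✓
  (2) 39 > 9 ✓
  (3) 52 = 4 × 13, remainder 0 ✓
  (4) z² = (2)² = 4, and 4 < 9 ✓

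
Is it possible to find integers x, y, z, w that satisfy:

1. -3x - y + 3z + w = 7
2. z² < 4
Yes

Take x = 0, y = 0, z = 0, w = 7. Substituting into each constraint:
  (1) -3(0) + 0 + 3(0) + 7 = 7 ✓
  (2) z² = (0)² = 0, and 0 < 4 ✓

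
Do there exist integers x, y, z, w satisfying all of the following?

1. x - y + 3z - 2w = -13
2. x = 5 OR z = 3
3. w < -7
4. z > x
Yes

Take x = 5, y = 52, z = 6, w = -8. Substituting into each constraint:
  (1) 5 + (-52) + 3(6) - 2(-8) = -13 ✓
  (2) x = 5, target 5 ✓ (first branch holds)
  (3) -8 < -7 ✓
  (4) 6 > 5 ✓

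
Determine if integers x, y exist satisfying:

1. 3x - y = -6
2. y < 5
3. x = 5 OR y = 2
No

The full constraint system is jointly infeasible over the integers. Each constraint and what it forces:

  - 3x - y = -6: is a linear equation tying the variables together
  - y < 5: bounds one variable relative to a constant
  - x = 5 OR y = 2: forces a choice: either x = 5 or y = 2

Split on the disjunction (x = 5 OR y = 2):
  • If x = 5: the equation forces y = 21, which contradicts the bound y ≤ 4.
  • If y = 2: with y = 2, every remaining term of the linear equation is divisible by 3, so the left side is ≡ 0 (mod 3); but the right side -4 ≡ 2 (mod 3). No integers can satisfy it.
Both branches are infeasible, so the system has no integer solution.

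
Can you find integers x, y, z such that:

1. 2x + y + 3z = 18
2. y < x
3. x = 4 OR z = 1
Yes

Take x = 6, y = 3, z = 1. Substituting into each constraint:
  (1) 2(6) + 3 + 3(1) = 18 ✓
  (2) 3 < 6 ✓
  (3) z = 1, target 1 ✓ (second branch holds)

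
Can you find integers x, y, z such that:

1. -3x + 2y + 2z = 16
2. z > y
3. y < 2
Yes

Take x = -6, y = -1, z = 0. Substituting into each constraint:
  (1) -3(-6) + 2(-1) + 2(0) = 16 ✓
  (2) 0 > -1 ✓
  (3) -1 < 2 ✓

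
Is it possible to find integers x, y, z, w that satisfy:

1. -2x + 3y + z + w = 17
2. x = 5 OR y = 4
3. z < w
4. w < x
Yes

Take x = 5, y = 8, z = 1, w = 2. Substituting into each constraint:
  (1) -2(5) + 3(8) + 1 + 2 = 17 ✓
  (2) x = 5, target 5 ✓ (first branch holds)
  (3) 1 < 2 ✓
  (4) 2 < 5 ✓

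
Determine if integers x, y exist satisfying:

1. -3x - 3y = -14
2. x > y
No

Even the single constraint (-3x - 3y = -14) is infeasible over the integers.

  - -3x - 3y = -14: every term on the left is divisible by 3, so the LHS ≡ 0 (mod 3), but the RHS -14 is not — no integer solution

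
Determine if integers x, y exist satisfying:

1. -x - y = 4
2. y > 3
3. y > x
Yes

Take x = -8, y = 4. Substituting into each constraint:
  (1) 8 + (-4) = 4 ✓
  (2) 4 > 3 ✓
  (3) 4 > -8 ✓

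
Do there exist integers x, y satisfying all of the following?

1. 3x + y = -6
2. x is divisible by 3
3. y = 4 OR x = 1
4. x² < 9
No

A contradictory subset is {3x + y = -6, x is divisible by 3, y = 4 OR x = 1}. No integer assignment can satisfy these jointly:

  - 3x + y = -6: is a linear equation tying the variables together
  - x is divisible by 3: restricts x to multiples of 3
  - y = 4 OR x = 1: forces a choice: either y = 4 or x = 1

Split on the disjunction (y = 4 OR x = 1):
  • If y = 4: with y = 4, writing x = 3x', every remaining term of the linear equation is divisible by 9, so the left side is ≡ 0 (mod 9); but the right side -10 ≡ 8 (mod 9). No integers can satisfy it.
  • If x = 1: this contradicts the divisibility constraint — 1 is not a multiple of 3.
Both branches are infeasible, so the system has no integer solution.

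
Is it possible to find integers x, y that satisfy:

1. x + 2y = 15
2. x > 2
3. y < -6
Yes

Take x = 29, y = -7. Substituting into each constraint:
  (1) 29 + 2(-7) = 15 ✓
  (2) 29 > 2 ✓
  (3) -7 < -6 ✓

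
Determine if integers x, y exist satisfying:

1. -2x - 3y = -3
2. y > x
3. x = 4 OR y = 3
Yes

Take x = -3, y = 3. Substituting into each constraint:
  (1) -2(-3) - 3(3) = -3 ✓
  (2) 3 > -3 ✓
  (3) y = 3, target 3 ✓ (second branch holds)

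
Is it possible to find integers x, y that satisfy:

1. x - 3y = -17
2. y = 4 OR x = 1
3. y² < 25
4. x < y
Yes

Take x = -5, y = 4. Substituting into each constraint:
  (1) (-5) - 3(4) = -17 ✓
  (2) y = 4, target 4 ✓ (first branch holds)
  (3) y² = (4)² = 16, and 16 < 25 ✓
  (4) -5 < 4 ✓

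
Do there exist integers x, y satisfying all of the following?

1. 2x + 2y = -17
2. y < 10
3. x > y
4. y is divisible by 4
No

Even the single constraint (2x + 2y = -17) is infeasible over the integers.

  - 2x + 2y = -17: every term on the left is divisible by 2, so the LHS ≡ 0 (mod 2), but the RHS -17 is not — no integer solution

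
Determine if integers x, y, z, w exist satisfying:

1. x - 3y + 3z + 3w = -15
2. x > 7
Yes

Take x = 9, y = 8, z = 0, w = 0. Substituting into each constraint:
  (1) 9 - 3(8) + 3(0) + 3(0) = -15 ✓
  (2) 9 > 7 ✓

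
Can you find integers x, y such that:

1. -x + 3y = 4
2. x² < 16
Yes

Take x = 2, y = 2. Substituting into each constraint:
  (1) (-2) + 3(2) = 4 ✓
  (2) x² = (2)² = 4, and 4 < 16 ✓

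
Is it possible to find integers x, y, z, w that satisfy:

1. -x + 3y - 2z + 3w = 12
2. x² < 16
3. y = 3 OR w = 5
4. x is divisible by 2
Yes

Take x = 0, y = -1, z = 0, w = 5. Substituting into each constraint:
  (1) 0 + 3(-1) - 2(0) + 3(5) = 12 ✓
  (2) x² = (0)² = 0, and 0 < 16 ✓
  (3) w = 5, target 5 ✓ (second branch holds)
  (4) 0 = 2 × 0, remainder 0 ✓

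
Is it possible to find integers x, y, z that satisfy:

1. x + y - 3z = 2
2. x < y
Yes

Take x = 2, y = 3, z = 1. Substituting into each constraint:
  (1) 2 + 3 - 3(1) = 2 ✓
  (2) 2 < 3 ✓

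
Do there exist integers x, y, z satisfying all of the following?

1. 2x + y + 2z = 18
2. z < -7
Yes

Take x = 0, y = 34, z = -8. Substituting into each constraint:
  (1) 2(0) + 34 + 2(-8) = 18 ✓
  (2) -8 < -7 ✓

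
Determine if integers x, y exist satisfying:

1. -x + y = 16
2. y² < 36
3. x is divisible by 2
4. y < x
No

A contradictory subset is {-x + y = 16, y < x}. No integer assignment can satisfy these jointly:

  - -x + y = 16: is a linear equation tying the variables together
  - y < x: bounds one variable relative to another variable

From the equation, x − y = -16, i.e. x − y = -16; but x > y requires x − y ≥ 1. Contradiction.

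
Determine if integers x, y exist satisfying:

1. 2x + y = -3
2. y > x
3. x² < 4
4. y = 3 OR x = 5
No

The full constraint system is jointly infeasible over the integers. Each constraint and what it forces:

  - 2x + y = -3: is a linear equation tying the variables together
  - y > x: bounds one variable relative to another variable
  - x² < 4: restricts x to |x| ≤ 1
  - y = 3 OR x = 5: forces a choice: either y = 3 or x = 5

Split on the disjunction (y = 3 OR x = 5):
  • If y = 3: the equation forces x = -3, but x² < 4 requires |x| ≤ 1.
  • If x = 5: this contradicts x² < 4, which requires |x| ≤ 1.
Both branches are infeasible, so the system has no integer solution.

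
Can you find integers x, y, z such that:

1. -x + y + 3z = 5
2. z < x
Yes

Take x = 0, y = 8, z = -1. Substituting into each constraint:
  (1) 0 + 8 + 3(-1) = 5 ✓
  (2) -1 < 0 ✓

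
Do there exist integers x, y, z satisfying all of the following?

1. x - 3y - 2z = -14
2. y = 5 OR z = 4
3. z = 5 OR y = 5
Yes

Take x = 1, y = 5, z = 0. Substituting into each constraint:
  (1) 1 - 3(5) - 2(0) = -14 ✓
  (2) y = 5, target 5 ✓ (first branch holds)
  (3) y = 5, target 5 ✓ (second branch holds)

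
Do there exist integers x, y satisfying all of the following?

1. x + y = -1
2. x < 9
Yes

Take x = 0, y = -1. Substituting into each constraint:
  (1) 0 + (-1) = -1 ✓
  (2) 0 < 9 ✓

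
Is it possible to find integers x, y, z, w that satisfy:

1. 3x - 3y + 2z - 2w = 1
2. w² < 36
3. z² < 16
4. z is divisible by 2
Yes

Take x = 0, y = -1, z = 0, w = 1. Substituting into each constraint:
  (1) 3(0) - 3(-1) + 2(0) - 2(1) = 1 ✓
  (2) w² = (1)² = 1, and 1 < 36 ✓
  (3) z² = (0)² = 0, and 0 < 16 ✓
  (4) 0 = 2 × 0, remainder 0 ✓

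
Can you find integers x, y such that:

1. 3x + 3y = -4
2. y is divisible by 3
No

Even the single constraint (3x + 3y = -4) is infeasible over the integers.

  - 3x + 3y = -4: every term on the left is divisible by 3, so the LHS ≡ 0 (mod 3), but the RHS -4 is not — no integer solution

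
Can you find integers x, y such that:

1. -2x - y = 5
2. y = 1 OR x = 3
Yes

Take x = 3, y = -11. Substituting into each constraint:
  (1) -2(3) + 11 = 5 ✓
  (2) x = 3, target 3 ✓ (second branch holds)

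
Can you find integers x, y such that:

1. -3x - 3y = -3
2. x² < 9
Yes

Take x = 0, y = 1. Substituting into each constraint:
  (1) -3(0) - 3(1) = -3 ✓
  (2) x² = (0)² = 0, and 0 < 9 ✓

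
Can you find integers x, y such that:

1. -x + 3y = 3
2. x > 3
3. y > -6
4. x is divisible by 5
Yes

Take x = 15, y = 6. Substituting into each constraint:
  (1) (-15) + 3(6) = 3 ✓
  (2) 15 > 3 ✓
  (3) 6 > -6 ✓
  (4) 15 = 5 × 3, remainder 0 ✓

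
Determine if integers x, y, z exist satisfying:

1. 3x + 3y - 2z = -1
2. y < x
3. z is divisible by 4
Yes

Take x = 3, y = 2, z = 8. Substituting into each constraint:
  (1) 3(3) + 3(2) - 2(8) = -1 ✓
  (2) 2 < 3 ✓
  (3) 8 = 4 × 2, remainder 0 ✓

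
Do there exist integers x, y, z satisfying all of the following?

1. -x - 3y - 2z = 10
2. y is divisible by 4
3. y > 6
Yes

Take x = 2, y = 8, z = -18. Substituting into each constraint:
  (1) (-2) - 3(8) - 2(-18) = 10 ✓
  (2) 8 = 4 × 2, remainder 0 ✓
  (3) 8 > 6 ✓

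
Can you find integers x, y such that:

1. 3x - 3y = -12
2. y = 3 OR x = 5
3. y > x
Yes

Take x = -1, y = 3. Substituting into each constraint:
  (1) 3(-1) - 3(3) = -12 ✓
  (2) y = 3, target 3 ✓ (first branch holds)
  (3) 3 > -1 ✓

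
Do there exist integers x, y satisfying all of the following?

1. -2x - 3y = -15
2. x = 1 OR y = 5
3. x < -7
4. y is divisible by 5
No

A contradictory subset is {-2x - 3y = -15, x = 1 OR y = 5, x < -7}. No integer assignment can satisfy these jointly:

  - -2x - 3y = -15: is a linear equation tying the variables together
  - x = 1 OR y = 5: forces a choice: either x = 1 or y = 5
  - x < -7: bounds one variable relative to a constant

Split on the disjunction (x = 1 OR y = 5):
  • If x = 1: this contradicts the bound x ≤ -8.
  • If y = 5: the equation forces x = 0, which contradicts the bound x ≤ -8.
Both branches are infeasible, so the system has no integer solution.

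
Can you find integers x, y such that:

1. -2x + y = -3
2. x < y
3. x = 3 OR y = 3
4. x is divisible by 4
No

A contradictory subset is {-2x + y = -3, x < y, x = 3 OR y = 3}. No integer assignment can satisfy these jointly:

  - -2x + y = -3: is a linear equation tying the variables together
  - x < y: bounds one variable relative to another variable
  - x = 3 OR y = 3: forces a choice: either x = 3 or y = 3

Split on the disjunction (x = 3 OR y = 3):
  • If x = 3: the equation forces y = 3, giving (x, y) = (3, 3), which violates y > x.
  • If y = 3: the equation forces x = 3, giving (y, x) = (3, 3), which violates y > x.
Both branches are infeasible, so the system has no integer solution.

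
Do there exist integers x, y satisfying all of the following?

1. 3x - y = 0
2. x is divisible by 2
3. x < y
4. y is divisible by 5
Yes

Take x = 10, y = 30. Substituting into each constraint:
  (1) 3(10) + (-30) = 0 ✓
  (2) 10 = 2 × 5, remainder 0 ✓
  (3) 10 < 30 ✓
  (4) 30 = 5 × 6, remainder 0 ✓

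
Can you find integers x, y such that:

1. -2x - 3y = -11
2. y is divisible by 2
No

The full constraint system is jointly infeasible over the integers. Each constraint and what it forces:

  - -2x - 3y = -11: is a linear equation tying the variables together
  - y is divisible by 2: restricts y to multiples of 2

Modular obstruction: writing y = 2y', every remaining term of the linear equation is divisible by 2, so the left side is ≡ 0 (mod 2); but the right side -11 ≡ 1 (mod 2). No integers can satisfy it.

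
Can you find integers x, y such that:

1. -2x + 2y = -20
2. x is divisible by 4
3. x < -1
Yes

Take x = -4, y = -14. Substituting into each constraint:
  (1) -2(-4) + 2(-14) = -20 ✓
  (2) -4 = 4 × -1, remainder 0 ✓
  (3) -4 < -1 ✓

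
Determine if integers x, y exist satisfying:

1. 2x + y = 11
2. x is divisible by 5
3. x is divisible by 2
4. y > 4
Yes

Take x = 0, y = 11. Substituting into each constraint:
  (1) 2(0) + 11 = 11 ✓
  (2) 0 = 5 × 0, remainder 0 ✓
  (3) 0 = 2 × 0, remainder 0 ✓
  (4) 11 > 4 ✓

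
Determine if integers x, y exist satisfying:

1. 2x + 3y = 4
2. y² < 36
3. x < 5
Yes

Take x = 2, y = 0. Substituting into each constraint:
  (1) 2(2) + 3(0) = 4 ✓
  (2) y² = (0)² = 0, and 0 < 36 ✓
  (3) 2 < 5 ✓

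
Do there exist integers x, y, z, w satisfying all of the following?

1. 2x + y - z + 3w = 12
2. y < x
Yes

Take x = 0, y = -1, z = -13, w = 0. Substituting into each constraint:
  (1) 2(0) + (-1) + 13 + 3(0) = 12 ✓
  (2) -1 < 0 ✓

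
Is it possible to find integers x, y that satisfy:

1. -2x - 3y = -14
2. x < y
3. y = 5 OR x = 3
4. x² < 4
No

A contradictory subset is {-2x - 3y = -14, x < y, y = 5 OR x = 3}. No integer assignment can satisfy these jointly:

  - -2x - 3y = -14: is a linear equation tying the variables together
  - x < y: bounds one variable relative to another variable
  - y = 5 OR x = 3: forces a choice: either y = 5 or x = 3

Split on the disjunction (y = 5 OR x = 3):
  • If y = 5: with y = 5, every remaining term of the linear equation is divisible by 2, so the left side is ≡ 0 (mod 2); but the right side 1 ≡ 1 (mod 2). No integers can satisfy it.
  • If x = 3: with x = 3, every remaining term of the linear equation is divisible by 3, so the left side is ≡ 0 (mod 3); but the right side -8 ≡ 1 (mod 3). No integers can satisfy it.
Both branches are infeasible, so the system has no integer solution.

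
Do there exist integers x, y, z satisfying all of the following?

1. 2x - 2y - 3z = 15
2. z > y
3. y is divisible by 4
Yes

Take x = 9, y = 0, z = 1. Substituting into each constraint:
  (1) 2(9) - 2(0) - 3(1) = 15 ✓
  (2) 1 > 0 ✓
  (3) 0 = 4 × 0, remainder 0 ✓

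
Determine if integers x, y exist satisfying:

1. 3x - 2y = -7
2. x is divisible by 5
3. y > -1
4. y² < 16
No

The full constraint system is jointly infeasible over the integers. Each constraint and what it forces:

  - 3x - 2y = -7: is a linear equation tying the variables together
  - x is divisible by 5: restricts x to multiples of 5
  - y > -1: bounds one variable relative to a constant
  - y² < 16: restricts y to |y| ≤ 3

The bounds confine y to {0, 1, 2, 3}. For each value, substitute into the equation:
  • y = 0: the equation gives 3x = -7, so x would not be an integer.
  • y = 1: the equation gives 3x = -5, so x would not be an integer.
  • y = 2: the equation forces x = -1, but 5 does not divide -1.
  • y = 3: the equation gives 3x = -1, so x would not be an integer.
Every case fails, so no integer solution exists.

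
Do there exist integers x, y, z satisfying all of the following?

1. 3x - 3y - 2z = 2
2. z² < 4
Yes

Take x = 0, y = 0, z = -1. Substituting into each constraint:
  (1) 3(0) - 3(0) - 2(-1) = 2 ✓
  (2) z² = (-1)² = 1, and 1 < 4 ✓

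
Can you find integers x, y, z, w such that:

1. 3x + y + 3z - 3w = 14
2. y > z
Yes

Take x = 3, y = 2, z = 1, w = 0. Substituting into each constraint:
  (1) 3(3) + 2 + 3(1) - 3(0) = 14 ✓
  (2) 2 > 1 ✓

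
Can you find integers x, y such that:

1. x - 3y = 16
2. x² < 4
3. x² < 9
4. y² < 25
No

A contradictory subset is {x - 3y = 16, x² < 4, y² < 25}. No integer assignment can satisfy these jointly:

  - x - 3y = 16: is a linear equation tying the variables together
  - x² < 4: restricts x to |x| ≤ 1
  - y² < 25: restricts y to |y| ≤ 4

Range argument: with x ∈ [-1, 1], y ∈ [-4, 4], the left side of the equation is at most 13, but the right side is 16 > 13. No integer solution exists.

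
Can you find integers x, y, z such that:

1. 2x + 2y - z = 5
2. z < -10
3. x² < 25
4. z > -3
No

A contradictory subset is {z < -10, z > -3}. No integer assignment can satisfy these jointly:

  - z < -10: bounds one variable relative to a constant
  - z > -3: bounds one variable relative to a constant

Direct contradiction: the bounds on z require z ≥ -2 and z ≤ -11 simultaneously, which is empty.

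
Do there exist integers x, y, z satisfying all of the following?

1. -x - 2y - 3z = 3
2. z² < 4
Yes

Take x = 0, y = 0, z = -1. Substituting into each constraint:
  (1) 0 - 2(0) - 3(-1) = 3 ✓
  (2) z² = (-1)² = 1, and 1 < 4 ✓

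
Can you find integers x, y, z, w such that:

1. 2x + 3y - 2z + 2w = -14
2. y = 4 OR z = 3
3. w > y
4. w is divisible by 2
Yes

Take x = -1, y = -2, z = 3, w = 0. Substituting into each constraint:
  (1) 2(-1) + 3(-2) - 2(3) + 2(0) = -14 ✓
  (2) z = 3, target 3 ✓ (second branch holds)
  (3) 0 > -2 ✓
  (4) 0 = 2 × 0, remainder 0 ✓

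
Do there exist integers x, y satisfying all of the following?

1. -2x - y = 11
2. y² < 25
Yes

Take x = -5, y = -1. Substituting into each constraint:
  (1) -2(-5) + 1 = 11 ✓
  (2) y² = (-1)² = 1, and 1 < 25 ✓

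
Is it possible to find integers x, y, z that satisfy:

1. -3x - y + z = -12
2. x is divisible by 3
Yes

Take x = 0, y = 12, z = 0. Substituting into each constraint:
  (1) -3(0) + (-12) + 0 = -12 ✓
  (2) 0 = 3 × 0, remainder 0 ✓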